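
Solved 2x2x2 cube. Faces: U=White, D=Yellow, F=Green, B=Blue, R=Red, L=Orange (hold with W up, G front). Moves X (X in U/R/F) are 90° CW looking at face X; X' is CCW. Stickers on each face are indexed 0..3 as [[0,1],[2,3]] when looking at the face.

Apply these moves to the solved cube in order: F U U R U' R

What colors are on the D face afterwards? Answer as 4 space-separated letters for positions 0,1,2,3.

Answer: R O Y W

Derivation:
After move 1 (F): F=GGGG U=WWOO R=WRWR D=RRYY L=OYOY
After move 2 (U): U=OWOW F=WRGG R=BBWR B=OYBB L=GGOY
After move 3 (U): U=OOWW F=BBGG R=OYWR B=GGBB L=WROY
After move 4 (R): R=WORY U=OBWG F=BRGY D=RBYG B=WGOB
After move 5 (U'): U=BGOW F=WRGY R=BRRY B=WOOB L=WGOY
After move 6 (R): R=RBYR U=BROY F=WBGG D=ROYW B=WOGB
Query: D face = ROYW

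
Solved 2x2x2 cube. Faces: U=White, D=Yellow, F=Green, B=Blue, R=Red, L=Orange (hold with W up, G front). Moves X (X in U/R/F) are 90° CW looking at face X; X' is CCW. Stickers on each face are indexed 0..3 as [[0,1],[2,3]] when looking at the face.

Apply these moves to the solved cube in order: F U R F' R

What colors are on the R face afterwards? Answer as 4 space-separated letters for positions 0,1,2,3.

After move 1 (F): F=GGGG U=WWOO R=WRWR D=RRYY L=OYOY
After move 2 (U): U=OWOW F=WRGG R=BBWR B=OYBB L=GGOY
After move 3 (R): R=WBRB U=OROG F=WRGY D=RBYO B=WYWB
After move 4 (F'): F=RYWG U=ORWR R=BBRB D=GYYO L=GGOO
After move 5 (R): R=RBBB U=OYWG F=RYWO D=GWYW B=RYRB
Query: R face = RBBB

Answer: R B B B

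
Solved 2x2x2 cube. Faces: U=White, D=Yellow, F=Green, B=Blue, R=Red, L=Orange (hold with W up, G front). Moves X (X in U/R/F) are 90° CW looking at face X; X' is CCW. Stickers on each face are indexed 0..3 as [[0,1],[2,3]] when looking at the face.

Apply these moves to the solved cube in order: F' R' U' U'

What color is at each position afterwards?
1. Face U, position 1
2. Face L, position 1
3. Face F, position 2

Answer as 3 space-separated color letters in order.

Answer: R R G

Derivation:
After move 1 (F'): F=GGGG U=WWRR R=YRYR D=OOYY L=OWOW
After move 2 (R'): R=RRYY U=WBRB F=GWGR D=OGYG B=YBOB
After move 3 (U'): U=BBWR F=OWGR R=GWYY B=RROB L=YBOW
After move 4 (U'): U=BRBW F=YBGR R=OWYY B=GWOB L=RROW
Query 1: U[1] = R
Query 2: L[1] = R
Query 3: F[2] = G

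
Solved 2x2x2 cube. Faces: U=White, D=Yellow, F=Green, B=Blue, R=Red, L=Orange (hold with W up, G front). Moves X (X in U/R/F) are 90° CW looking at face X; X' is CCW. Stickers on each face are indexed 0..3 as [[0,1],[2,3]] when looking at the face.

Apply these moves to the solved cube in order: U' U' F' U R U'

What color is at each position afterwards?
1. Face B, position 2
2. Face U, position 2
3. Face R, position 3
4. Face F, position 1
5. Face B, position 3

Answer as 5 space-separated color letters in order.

Answer: W O G G B

Derivation:
After move 1 (U'): U=WWWW F=OOGG R=GGRR B=RRBB L=BBOO
After move 2 (U'): U=WWWW F=BBGG R=OORR B=GGBB L=RROO
After move 3 (F'): F=BGBG U=WWOR R=YOYR D=ROYY L=RWOW
After move 4 (U): U=OWRW F=YOBG R=GGYR B=RWBB L=BGOW
After move 5 (R): R=YGRG U=OORG F=YOBY D=RBYR B=WWWB
After move 6 (U'): U=OGOR F=BGBY R=YORG B=YGWB L=WWOW
Query 1: B[2] = W
Query 2: U[2] = O
Query 3: R[3] = G
Query 4: F[1] = G
Query 5: B[3] = B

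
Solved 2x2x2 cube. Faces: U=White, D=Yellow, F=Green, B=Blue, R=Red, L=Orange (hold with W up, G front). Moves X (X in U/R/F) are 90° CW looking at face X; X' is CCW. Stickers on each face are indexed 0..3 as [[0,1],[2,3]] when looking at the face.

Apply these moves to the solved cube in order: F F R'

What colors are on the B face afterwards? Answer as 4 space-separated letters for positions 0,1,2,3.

Answer: Y B W B

Derivation:
After move 1 (F): F=GGGG U=WWOO R=WRWR D=RRYY L=OYOY
After move 2 (F): F=GGGG U=WWYY R=OROR D=WWYY L=OROR
After move 3 (R'): R=RROO U=WBYB F=GWGY D=WGYG B=YBWB
Query: B face = YBWB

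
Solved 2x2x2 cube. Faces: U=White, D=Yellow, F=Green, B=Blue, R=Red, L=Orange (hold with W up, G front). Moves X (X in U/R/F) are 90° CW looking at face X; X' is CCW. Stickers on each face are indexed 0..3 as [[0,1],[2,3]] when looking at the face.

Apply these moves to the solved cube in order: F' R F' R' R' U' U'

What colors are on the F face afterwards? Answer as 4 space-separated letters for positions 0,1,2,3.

After move 1 (F'): F=GGGG U=WWRR R=YRYR D=OOYY L=OWOW
After move 2 (R): R=YYRR U=WGRG F=GOGY D=OBYB B=RBWB
After move 3 (F'): F=OYGG U=WGYR R=BYOR D=WWYB L=OGOR
After move 4 (R'): R=YRBO U=WWYR F=OGGR D=WYYG B=BBWB
After move 5 (R'): R=ROYB U=WWYB F=OWGR D=WGYR B=GBYB
After move 6 (U'): U=WBWY F=OGGR R=OWYB B=ROYB L=GBOR
After move 7 (U'): U=BYWW F=GBGR R=OGYB B=OWYB L=ROOR
Query: F face = GBGR

Answer: G B G R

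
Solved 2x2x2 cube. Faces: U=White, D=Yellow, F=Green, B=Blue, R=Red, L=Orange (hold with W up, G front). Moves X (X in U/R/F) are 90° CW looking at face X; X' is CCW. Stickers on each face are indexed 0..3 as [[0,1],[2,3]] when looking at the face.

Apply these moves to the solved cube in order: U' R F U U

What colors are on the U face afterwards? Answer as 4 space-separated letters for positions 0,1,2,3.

After move 1 (U'): U=WWWW F=OOGG R=GGRR B=RRBB L=BBOO
After move 2 (R): R=RGRG U=WOWG F=OYGY D=YBYR B=WRWB
After move 3 (F): F=GOYY U=WOOB R=WGGG D=RRYR L=BYOB
After move 4 (U): U=OWBO F=WGYY R=WRGG B=BYWB L=GOOB
After move 5 (U): U=BOOW F=WRYY R=BYGG B=GOWB L=WGOB
Query: U face = BOOW

Answer: B O O W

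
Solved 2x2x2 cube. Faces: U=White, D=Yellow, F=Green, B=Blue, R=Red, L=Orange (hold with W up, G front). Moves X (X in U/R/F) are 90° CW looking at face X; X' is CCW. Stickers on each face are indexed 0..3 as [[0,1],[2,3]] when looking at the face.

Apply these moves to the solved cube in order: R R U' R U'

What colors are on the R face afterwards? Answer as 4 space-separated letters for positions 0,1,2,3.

Answer: O W R B

Derivation:
After move 1 (R): R=RRRR U=WGWG F=GYGY D=YBYB B=WBWB
After move 2 (R): R=RRRR U=WYWY F=GBGB D=YWYW B=GBGB
After move 3 (U'): U=YYWW F=OOGB R=GBRR B=RRGB L=GBOO
After move 4 (R): R=RGRB U=YOWB F=OWGW D=YGYR B=WRYB
After move 5 (U'): U=OBYW F=GBGW R=OWRB B=RGYB L=WROO
Query: R face = OWRB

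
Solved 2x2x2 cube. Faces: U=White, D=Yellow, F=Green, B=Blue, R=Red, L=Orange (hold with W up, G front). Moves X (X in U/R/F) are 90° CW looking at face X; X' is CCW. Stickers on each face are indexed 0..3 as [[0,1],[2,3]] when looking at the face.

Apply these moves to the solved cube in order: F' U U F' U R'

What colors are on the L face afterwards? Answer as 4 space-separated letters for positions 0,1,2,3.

Answer: B G O W

Derivation:
After move 1 (F'): F=GGGG U=WWRR R=YRYR D=OOYY L=OWOW
After move 2 (U): U=RWRW F=YRGG R=BBYR B=OWBB L=GGOW
After move 3 (U): U=RRWW F=BBGG R=OWYR B=GGBB L=YROW
After move 4 (F'): F=BGBG U=RROY R=OWOR D=RWYY L=YWOW
After move 5 (U): U=ORYR F=OWBG R=GGOR B=YWBB L=BGOW
After move 6 (R'): R=GRGO U=OBYY F=ORBR D=RWYG B=YWWB
Query: L face = BGOW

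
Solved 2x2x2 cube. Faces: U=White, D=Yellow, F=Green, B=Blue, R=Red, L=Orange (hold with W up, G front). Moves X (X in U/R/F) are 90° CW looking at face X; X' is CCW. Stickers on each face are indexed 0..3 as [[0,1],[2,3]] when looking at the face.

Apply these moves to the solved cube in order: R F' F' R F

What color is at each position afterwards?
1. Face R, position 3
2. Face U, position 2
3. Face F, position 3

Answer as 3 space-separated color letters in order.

Answer: R R W

Derivation:
After move 1 (R): R=RRRR U=WGWG F=GYGY D=YBYB B=WBWB
After move 2 (F'): F=YYGG U=WGRR R=BRYR D=OOYB L=OGOW
After move 3 (F'): F=YGYG U=WGBY R=OROR D=GWYB L=OROR
After move 4 (R): R=OORR U=WGBG F=YWYB D=GWYW B=YBGB
After move 5 (F): F=YYBW U=WGRR R=BOGR D=ROYW L=OGOW
Query 1: R[3] = R
Query 2: U[2] = R
Query 3: F[3] = W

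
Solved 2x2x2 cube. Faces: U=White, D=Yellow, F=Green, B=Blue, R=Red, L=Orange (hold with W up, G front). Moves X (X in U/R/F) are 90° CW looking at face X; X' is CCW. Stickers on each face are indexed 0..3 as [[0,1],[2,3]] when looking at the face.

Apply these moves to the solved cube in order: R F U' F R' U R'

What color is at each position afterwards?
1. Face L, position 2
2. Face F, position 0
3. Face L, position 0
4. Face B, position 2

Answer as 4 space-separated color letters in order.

After move 1 (R): R=RRRR U=WGWG F=GYGY D=YBYB B=WBWB
After move 2 (F): F=GGYY U=WGOO R=WRGR D=RRYB L=OYOB
After move 3 (U'): U=GOWO F=OYYY R=GGGR B=WRWB L=WBOB
After move 4 (F): F=YOYY U=GOBB R=WGOR D=GGYB L=WROR
After move 5 (R'): R=GRWO U=GWBW F=YOYB D=GOYY B=BRGB
After move 6 (U): U=BGWW F=GRYB R=BRWO B=WRGB L=YOOR
After move 7 (R'): R=ROBW U=BGWW F=GGYW D=GRYB B=YROB
Query 1: L[2] = O
Query 2: F[0] = G
Query 3: L[0] = Y
Query 4: B[2] = O

Answer: O G Y O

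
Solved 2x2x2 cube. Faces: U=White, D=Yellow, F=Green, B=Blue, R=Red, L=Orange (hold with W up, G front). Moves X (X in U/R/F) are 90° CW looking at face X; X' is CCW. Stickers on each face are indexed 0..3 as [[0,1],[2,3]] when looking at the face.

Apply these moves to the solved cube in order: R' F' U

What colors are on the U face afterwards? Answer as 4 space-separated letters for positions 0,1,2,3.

Answer: R W R B

Derivation:
After move 1 (R'): R=RRRR U=WBWB F=GWGW D=YGYG B=YBYB
After move 2 (F'): F=WWGG U=WBRR R=GRYR D=OOYG L=OBOW
After move 3 (U): U=RWRB F=GRGG R=YBYR B=OBYB L=WWOW
Query: U face = RWRB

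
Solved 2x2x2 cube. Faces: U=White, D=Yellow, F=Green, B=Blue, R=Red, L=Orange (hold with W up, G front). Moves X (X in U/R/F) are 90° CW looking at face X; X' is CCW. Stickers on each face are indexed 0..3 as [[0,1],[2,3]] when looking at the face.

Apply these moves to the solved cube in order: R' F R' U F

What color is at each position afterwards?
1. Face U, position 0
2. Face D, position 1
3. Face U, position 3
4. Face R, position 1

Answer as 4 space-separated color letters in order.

After move 1 (R'): R=RRRR U=WBWB F=GWGW D=YGYG B=YBYB
After move 2 (F): F=GGWW U=WBOO R=WRBR D=RRYG L=OYOG
After move 3 (R'): R=RRWB U=WYOY F=GBWO D=RGYW B=GBRB
After move 4 (U): U=OWYY F=RRWO R=GBWB B=OYRB L=GBOG
After move 5 (F): F=WROR U=OWGB R=YBYB D=WGYW L=GROG
Query 1: U[0] = O
Query 2: D[1] = G
Query 3: U[3] = B
Query 4: R[1] = B

Answer: O G B B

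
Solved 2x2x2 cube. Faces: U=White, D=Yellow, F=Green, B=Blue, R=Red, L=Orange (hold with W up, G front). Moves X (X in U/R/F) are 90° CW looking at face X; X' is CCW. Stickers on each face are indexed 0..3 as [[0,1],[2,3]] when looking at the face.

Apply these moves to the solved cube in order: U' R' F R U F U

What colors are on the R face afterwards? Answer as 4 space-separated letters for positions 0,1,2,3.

After move 1 (U'): U=WWWW F=OOGG R=GGRR B=RRBB L=BBOO
After move 2 (R'): R=GRGR U=WBWR F=OWGW D=YOYG B=YRYB
After move 3 (F): F=GOWW U=WBOB R=WRRR D=GGYG L=BYOO
After move 4 (R): R=RWRR U=WOOW F=GGWG D=GYYY B=BRBB
After move 5 (U): U=OWWO F=RWWG R=BRRR B=BYBB L=GGOO
After move 6 (F): F=WRGW U=OWOG R=WROR D=RBYY L=GGOY
After move 7 (U): U=OOGW F=WRGW R=BYOR B=GGBB L=WROY
Query: R face = BYOR

Answer: B Y O R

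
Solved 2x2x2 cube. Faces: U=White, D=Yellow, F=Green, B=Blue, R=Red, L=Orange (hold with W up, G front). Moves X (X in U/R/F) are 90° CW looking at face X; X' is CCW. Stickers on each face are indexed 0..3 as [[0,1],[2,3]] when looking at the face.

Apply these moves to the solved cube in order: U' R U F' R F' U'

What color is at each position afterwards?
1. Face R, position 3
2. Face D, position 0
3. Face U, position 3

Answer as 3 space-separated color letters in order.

After move 1 (U'): U=WWWW F=OOGG R=GGRR B=RRBB L=BBOO
After move 2 (R): R=RGRG U=WOWG F=OYGY D=YBYR B=WRWB
After move 3 (U): U=WWGO F=RGGY R=WRRG B=BBWB L=OYOO
After move 4 (F'): F=GYRG U=WWWR R=BRYG D=YOYR L=OOOG
After move 5 (R): R=YBGR U=WYWG F=GORR D=YWYB B=RBWB
After move 6 (F'): F=ORGR U=WYYG R=WBYR D=OGYB L=OGOW
After move 7 (U'): U=YGWY F=OGGR R=ORYR B=WBWB L=RBOW
Query 1: R[3] = R
Query 2: D[0] = O
Query 3: U[3] = Y

Answer: R O Y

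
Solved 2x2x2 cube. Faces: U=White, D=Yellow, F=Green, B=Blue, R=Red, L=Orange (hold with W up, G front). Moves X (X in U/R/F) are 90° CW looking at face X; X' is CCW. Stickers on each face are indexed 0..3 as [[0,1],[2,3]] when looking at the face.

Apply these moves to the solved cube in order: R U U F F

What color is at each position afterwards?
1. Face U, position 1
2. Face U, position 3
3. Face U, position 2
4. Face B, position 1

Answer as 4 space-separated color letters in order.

After move 1 (R): R=RRRR U=WGWG F=GYGY D=YBYB B=WBWB
After move 2 (U): U=WWGG F=RRGY R=WBRR B=OOWB L=GYOO
After move 3 (U): U=GWGW F=WBGY R=OORR B=GYWB L=RROO
After move 4 (F): F=GWYB U=GWOR R=GOWR D=ROYB L=RYOB
After move 5 (F): F=YGBW U=GWBY R=OORR D=WGYB L=RROO
Query 1: U[1] = W
Query 2: U[3] = Y
Query 3: U[2] = B
Query 4: B[1] = Y

Answer: W Y B Y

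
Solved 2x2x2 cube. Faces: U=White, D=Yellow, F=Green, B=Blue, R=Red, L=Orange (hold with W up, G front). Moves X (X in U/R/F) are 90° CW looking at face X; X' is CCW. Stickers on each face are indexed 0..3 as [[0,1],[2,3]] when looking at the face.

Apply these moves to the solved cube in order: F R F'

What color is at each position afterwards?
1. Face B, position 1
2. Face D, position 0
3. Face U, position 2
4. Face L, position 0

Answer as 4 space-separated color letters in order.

Answer: B Y W O

Derivation:
After move 1 (F): F=GGGG U=WWOO R=WRWR D=RRYY L=OYOY
After move 2 (R): R=WWRR U=WGOG F=GRGY D=RBYB B=OBWB
After move 3 (F'): F=RYGG U=WGWR R=BWRR D=YYYB L=OGOO
Query 1: B[1] = B
Query 2: D[0] = Y
Query 3: U[2] = W
Query 4: L[0] = O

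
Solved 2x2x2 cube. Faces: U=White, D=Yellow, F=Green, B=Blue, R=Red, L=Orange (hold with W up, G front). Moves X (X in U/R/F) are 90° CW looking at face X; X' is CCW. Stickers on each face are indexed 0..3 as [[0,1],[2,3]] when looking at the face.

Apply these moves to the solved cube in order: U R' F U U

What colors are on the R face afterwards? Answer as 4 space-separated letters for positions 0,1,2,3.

After move 1 (U): U=WWWW F=RRGG R=BBRR B=OOBB L=GGOO
After move 2 (R'): R=BRBR U=WBWO F=RWGW D=YRYG B=YOYB
After move 3 (F): F=GRWW U=WBOG R=WROR D=BBYG L=GYOR
After move 4 (U): U=OWGB F=WRWW R=YOOR B=GYYB L=GROR
After move 5 (U): U=GOBW F=YOWW R=GYOR B=GRYB L=WROR
Query: R face = GYOR

Answer: G Y O R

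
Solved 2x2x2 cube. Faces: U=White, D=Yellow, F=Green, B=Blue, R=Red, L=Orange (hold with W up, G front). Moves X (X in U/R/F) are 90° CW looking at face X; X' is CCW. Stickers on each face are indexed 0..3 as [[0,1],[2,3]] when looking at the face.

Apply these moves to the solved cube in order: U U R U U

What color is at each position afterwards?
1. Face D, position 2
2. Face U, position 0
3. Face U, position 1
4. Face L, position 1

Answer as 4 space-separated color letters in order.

Answer: Y G W O

Derivation:
After move 1 (U): U=WWWW F=RRGG R=BBRR B=OOBB L=GGOO
After move 2 (U): U=WWWW F=BBGG R=OORR B=GGBB L=RROO
After move 3 (R): R=RORO U=WBWG F=BYGY D=YBYG B=WGWB
After move 4 (U): U=WWGB F=ROGY R=WGRO B=RRWB L=BYOO
After move 5 (U): U=GWBW F=WGGY R=RRRO B=BYWB L=ROOO
Query 1: D[2] = Y
Query 2: U[0] = G
Query 3: U[1] = W
Query 4: L[1] = O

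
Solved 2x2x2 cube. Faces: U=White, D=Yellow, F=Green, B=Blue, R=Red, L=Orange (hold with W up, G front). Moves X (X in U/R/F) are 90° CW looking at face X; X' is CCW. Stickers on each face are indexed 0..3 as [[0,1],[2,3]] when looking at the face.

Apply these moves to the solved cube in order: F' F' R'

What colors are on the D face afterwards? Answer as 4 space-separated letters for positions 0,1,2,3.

After move 1 (F'): F=GGGG U=WWRR R=YRYR D=OOYY L=OWOW
After move 2 (F'): F=GGGG U=WWYY R=OROR D=WWYY L=OROR
After move 3 (R'): R=RROO U=WBYB F=GWGY D=WGYG B=YBWB
Query: D face = WGYG

Answer: W G Y G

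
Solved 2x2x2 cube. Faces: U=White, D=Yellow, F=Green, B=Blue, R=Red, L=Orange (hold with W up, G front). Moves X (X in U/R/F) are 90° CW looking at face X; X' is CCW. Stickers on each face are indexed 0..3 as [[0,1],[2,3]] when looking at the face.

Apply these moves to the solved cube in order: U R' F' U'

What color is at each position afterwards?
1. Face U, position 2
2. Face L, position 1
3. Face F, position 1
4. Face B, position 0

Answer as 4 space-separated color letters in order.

Answer: W O O R

Derivation:
After move 1 (U): U=WWWW F=RRGG R=BBRR B=OOBB L=GGOO
After move 2 (R'): R=BRBR U=WBWO F=RWGW D=YRYG B=YOYB
After move 3 (F'): F=WWRG U=WBBB R=RRYR D=GOYG L=GOOW
After move 4 (U'): U=BBWB F=GORG R=WWYR B=RRYB L=YOOW
Query 1: U[2] = W
Query 2: L[1] = O
Query 3: F[1] = O
Query 4: B[0] = R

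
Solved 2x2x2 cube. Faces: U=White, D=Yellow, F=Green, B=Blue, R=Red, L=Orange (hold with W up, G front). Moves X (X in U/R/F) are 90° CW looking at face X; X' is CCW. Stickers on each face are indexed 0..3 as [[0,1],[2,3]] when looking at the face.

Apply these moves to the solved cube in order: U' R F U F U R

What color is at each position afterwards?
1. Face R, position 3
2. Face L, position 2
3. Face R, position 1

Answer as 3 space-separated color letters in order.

After move 1 (U'): U=WWWW F=OOGG R=GGRR B=RRBB L=BBOO
After move 2 (R): R=RGRG U=WOWG F=OYGY D=YBYR B=WRWB
After move 3 (F): F=GOYY U=WOOB R=WGGG D=RRYR L=BYOB
After move 4 (U): U=OWBO F=WGYY R=WRGG B=BYWB L=GOOB
After move 5 (F): F=YWYG U=OWBO R=BROG D=GWYR L=GROR
After move 6 (U): U=BOOW F=BRYG R=BYOG B=GRWB L=YWOR
After move 7 (R): R=OBGY U=BROG F=BWYR D=GWYG B=WROB
Query 1: R[3] = Y
Query 2: L[2] = O
Query 3: R[1] = B

Answer: Y O B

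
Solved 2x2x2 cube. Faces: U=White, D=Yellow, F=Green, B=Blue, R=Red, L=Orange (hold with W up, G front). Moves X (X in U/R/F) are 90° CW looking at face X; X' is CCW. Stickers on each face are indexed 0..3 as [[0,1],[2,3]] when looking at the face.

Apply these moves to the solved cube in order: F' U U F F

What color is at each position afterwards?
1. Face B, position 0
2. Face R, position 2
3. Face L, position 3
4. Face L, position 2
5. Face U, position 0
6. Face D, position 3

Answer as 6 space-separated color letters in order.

After move 1 (F'): F=GGGG U=WWRR R=YRYR D=OOYY L=OWOW
After move 2 (U): U=RWRW F=YRGG R=BBYR B=OWBB L=GGOW
After move 3 (U): U=RRWW F=BBGG R=OWYR B=GGBB L=YROW
After move 4 (F): F=GBGB U=RRWR R=WWWR D=YOYY L=YOOO
After move 5 (F): F=GGBB U=RROO R=WWRR D=WWYY L=YYOO
Query 1: B[0] = G
Query 2: R[2] = R
Query 3: L[3] = O
Query 4: L[2] = O
Query 5: U[0] = R
Query 6: D[3] = Y

Answer: G R O O R Y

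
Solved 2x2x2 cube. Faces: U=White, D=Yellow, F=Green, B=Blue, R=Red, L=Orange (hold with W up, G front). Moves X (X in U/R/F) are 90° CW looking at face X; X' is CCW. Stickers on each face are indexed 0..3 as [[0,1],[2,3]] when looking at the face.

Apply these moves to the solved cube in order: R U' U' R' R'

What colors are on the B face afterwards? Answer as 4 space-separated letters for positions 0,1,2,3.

Answer: Y Y B B

Derivation:
After move 1 (R): R=RRRR U=WGWG F=GYGY D=YBYB B=WBWB
After move 2 (U'): U=GGWW F=OOGY R=GYRR B=RRWB L=WBOO
After move 3 (U'): U=GWGW F=WBGY R=OORR B=GYWB L=RROO
After move 4 (R'): R=OROR U=GWGG F=WWGW D=YBYY B=BYBB
After move 5 (R'): R=RROO U=GBGB F=WWGG D=YWYW B=YYBB
Query: B face = YYBB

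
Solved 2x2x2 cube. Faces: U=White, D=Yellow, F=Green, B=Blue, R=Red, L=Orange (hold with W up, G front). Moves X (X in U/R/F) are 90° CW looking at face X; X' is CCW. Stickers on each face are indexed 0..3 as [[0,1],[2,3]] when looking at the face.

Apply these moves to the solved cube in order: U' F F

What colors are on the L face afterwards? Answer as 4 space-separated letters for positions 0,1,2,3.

After move 1 (U'): U=WWWW F=OOGG R=GGRR B=RRBB L=BBOO
After move 2 (F): F=GOGO U=WWOB R=WGWR D=RGYY L=BYOY
After move 3 (F): F=GGOO U=WWYY R=OGBR D=WWYY L=BROG
Query: L face = BROG

Answer: B R O G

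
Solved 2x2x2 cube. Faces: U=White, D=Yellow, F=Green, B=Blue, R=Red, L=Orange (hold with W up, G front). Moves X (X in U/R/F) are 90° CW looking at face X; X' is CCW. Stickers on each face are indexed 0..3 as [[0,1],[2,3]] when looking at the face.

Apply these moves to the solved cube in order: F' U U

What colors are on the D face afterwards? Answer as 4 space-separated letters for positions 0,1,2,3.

Answer: O O Y Y

Derivation:
After move 1 (F'): F=GGGG U=WWRR R=YRYR D=OOYY L=OWOW
After move 2 (U): U=RWRW F=YRGG R=BBYR B=OWBB L=GGOW
After move 3 (U): U=RRWW F=BBGG R=OWYR B=GGBB L=YROW
Query: D face = OOYY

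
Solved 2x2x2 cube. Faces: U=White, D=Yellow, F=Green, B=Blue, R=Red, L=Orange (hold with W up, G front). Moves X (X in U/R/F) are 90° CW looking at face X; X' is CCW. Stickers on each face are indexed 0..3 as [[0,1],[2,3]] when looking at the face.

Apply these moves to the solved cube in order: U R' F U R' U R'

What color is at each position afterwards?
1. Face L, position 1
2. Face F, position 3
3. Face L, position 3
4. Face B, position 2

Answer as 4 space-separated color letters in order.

After move 1 (U): U=WWWW F=RRGG R=BBRR B=OOBB L=GGOO
After move 2 (R'): R=BRBR U=WBWO F=RWGW D=YRYG B=YOYB
After move 3 (F): F=GRWW U=WBOG R=WROR D=BBYG L=GYOR
After move 4 (U): U=OWGB F=WRWW R=YOOR B=GYYB L=GROR
After move 5 (R'): R=ORYO U=OYGG F=WWWB D=BRYW B=GYBB
After move 6 (U): U=GOGY F=ORWB R=GYYO B=GRBB L=WWOR
After move 7 (R'): R=YOGY U=GBGG F=OOWY D=BRYB B=WRRB
Query 1: L[1] = W
Query 2: F[3] = Y
Query 3: L[3] = R
Query 4: B[2] = R

Answer: W Y R R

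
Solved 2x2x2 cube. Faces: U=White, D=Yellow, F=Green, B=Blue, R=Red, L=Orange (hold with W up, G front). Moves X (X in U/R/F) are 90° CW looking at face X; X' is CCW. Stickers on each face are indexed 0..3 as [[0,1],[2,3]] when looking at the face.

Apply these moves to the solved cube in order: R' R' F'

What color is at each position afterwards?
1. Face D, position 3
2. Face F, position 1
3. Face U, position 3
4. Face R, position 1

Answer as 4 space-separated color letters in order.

Answer: W B R R

Derivation:
After move 1 (R'): R=RRRR U=WBWB F=GWGW D=YGYG B=YBYB
After move 2 (R'): R=RRRR U=WYWY F=GBGB D=YWYW B=GBGB
After move 3 (F'): F=BBGG U=WYRR R=WRYR D=OOYW L=OYOW
Query 1: D[3] = W
Query 2: F[1] = B
Query 3: U[3] = R
Query 4: R[1] = R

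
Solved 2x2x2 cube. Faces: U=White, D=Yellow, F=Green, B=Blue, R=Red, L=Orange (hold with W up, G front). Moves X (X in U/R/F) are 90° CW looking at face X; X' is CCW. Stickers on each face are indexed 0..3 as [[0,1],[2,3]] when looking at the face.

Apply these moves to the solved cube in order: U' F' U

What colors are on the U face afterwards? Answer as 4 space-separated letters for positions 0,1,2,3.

Answer: G W R W

Derivation:
After move 1 (U'): U=WWWW F=OOGG R=GGRR B=RRBB L=BBOO
After move 2 (F'): F=OGOG U=WWGR R=YGYR D=BOYY L=BWOW
After move 3 (U): U=GWRW F=YGOG R=RRYR B=BWBB L=OGOW
Query: U face = GWRW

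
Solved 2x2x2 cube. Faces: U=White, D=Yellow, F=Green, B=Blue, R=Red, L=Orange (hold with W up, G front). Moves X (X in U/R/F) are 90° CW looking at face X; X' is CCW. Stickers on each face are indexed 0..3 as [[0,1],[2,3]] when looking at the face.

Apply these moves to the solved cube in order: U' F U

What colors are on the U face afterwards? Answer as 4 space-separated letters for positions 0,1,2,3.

After move 1 (U'): U=WWWW F=OOGG R=GGRR B=RRBB L=BBOO
After move 2 (F): F=GOGO U=WWOB R=WGWR D=RGYY L=BYOY
After move 3 (U): U=OWBW F=WGGO R=RRWR B=BYBB L=GOOY
Query: U face = OWBW

Answer: O W B W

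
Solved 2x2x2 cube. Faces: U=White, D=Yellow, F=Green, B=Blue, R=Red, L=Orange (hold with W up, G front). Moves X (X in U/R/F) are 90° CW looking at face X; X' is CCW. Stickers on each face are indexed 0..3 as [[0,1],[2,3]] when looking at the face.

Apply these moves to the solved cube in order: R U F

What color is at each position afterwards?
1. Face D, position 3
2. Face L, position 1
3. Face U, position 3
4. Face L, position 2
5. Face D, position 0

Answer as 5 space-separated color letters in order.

Answer: B Y Y O R

Derivation:
After move 1 (R): R=RRRR U=WGWG F=GYGY D=YBYB B=WBWB
After move 2 (U): U=WWGG F=RRGY R=WBRR B=OOWB L=GYOO
After move 3 (F): F=GRYR U=WWOY R=GBGR D=RWYB L=GYOB
Query 1: D[3] = B
Query 2: L[1] = Y
Query 3: U[3] = Y
Query 4: L[2] = O
Query 5: D[0] = R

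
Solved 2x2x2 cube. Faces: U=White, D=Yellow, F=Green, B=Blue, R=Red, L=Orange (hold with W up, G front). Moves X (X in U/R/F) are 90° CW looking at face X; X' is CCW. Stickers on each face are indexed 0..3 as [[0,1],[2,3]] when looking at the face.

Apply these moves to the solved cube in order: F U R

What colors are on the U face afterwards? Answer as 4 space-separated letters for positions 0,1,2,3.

Answer: O R O G

Derivation:
After move 1 (F): F=GGGG U=WWOO R=WRWR D=RRYY L=OYOY
After move 2 (U): U=OWOW F=WRGG R=BBWR B=OYBB L=GGOY
After move 3 (R): R=WBRB U=OROG F=WRGY D=RBYO B=WYWB
Query: U face = OROG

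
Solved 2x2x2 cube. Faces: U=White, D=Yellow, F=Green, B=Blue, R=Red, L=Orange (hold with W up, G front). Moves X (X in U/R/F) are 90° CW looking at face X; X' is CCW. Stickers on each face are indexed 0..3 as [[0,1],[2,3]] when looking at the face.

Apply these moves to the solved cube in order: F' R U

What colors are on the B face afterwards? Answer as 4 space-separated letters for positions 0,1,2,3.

After move 1 (F'): F=GGGG U=WWRR R=YRYR D=OOYY L=OWOW
After move 2 (R): R=YYRR U=WGRG F=GOGY D=OBYB B=RBWB
After move 3 (U): U=RWGG F=YYGY R=RBRR B=OWWB L=GOOW
Query: B face = OWWB

Answer: O W W B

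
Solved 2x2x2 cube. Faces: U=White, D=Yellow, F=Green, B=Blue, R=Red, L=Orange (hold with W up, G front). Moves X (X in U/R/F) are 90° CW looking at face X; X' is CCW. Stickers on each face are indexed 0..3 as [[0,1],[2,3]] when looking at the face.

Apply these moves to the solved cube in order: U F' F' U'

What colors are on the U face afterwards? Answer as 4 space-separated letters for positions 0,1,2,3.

Answer: W Y W Y

Derivation:
After move 1 (U): U=WWWW F=RRGG R=BBRR B=OOBB L=GGOO
After move 2 (F'): F=RGRG U=WWBR R=YBYR D=GOYY L=GWOW
After move 3 (F'): F=GGRR U=WWYY R=OBGR D=WWYY L=GROB
After move 4 (U'): U=WYWY F=GRRR R=GGGR B=OBBB L=OOOB
Query: U face = WYWY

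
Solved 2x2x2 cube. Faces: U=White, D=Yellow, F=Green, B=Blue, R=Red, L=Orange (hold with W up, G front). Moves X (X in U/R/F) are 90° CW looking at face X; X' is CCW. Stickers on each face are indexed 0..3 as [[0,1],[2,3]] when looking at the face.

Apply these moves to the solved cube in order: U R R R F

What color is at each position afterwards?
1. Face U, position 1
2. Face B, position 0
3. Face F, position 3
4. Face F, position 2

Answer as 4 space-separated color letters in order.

After move 1 (U): U=WWWW F=RRGG R=BBRR B=OOBB L=GGOO
After move 2 (R): R=RBRB U=WRWG F=RYGY D=YBYO B=WOWB
After move 3 (R): R=RRBB U=WYWY F=RBGO D=YWYW B=GORB
After move 4 (R): R=BRBR U=WBWO F=RWGW D=YRYG B=YOYB
After move 5 (F): F=GRWW U=WBOG R=WROR D=BBYG L=GYOR
Query 1: U[1] = B
Query 2: B[0] = Y
Query 3: F[3] = W
Query 4: F[2] = W

Answer: B Y W W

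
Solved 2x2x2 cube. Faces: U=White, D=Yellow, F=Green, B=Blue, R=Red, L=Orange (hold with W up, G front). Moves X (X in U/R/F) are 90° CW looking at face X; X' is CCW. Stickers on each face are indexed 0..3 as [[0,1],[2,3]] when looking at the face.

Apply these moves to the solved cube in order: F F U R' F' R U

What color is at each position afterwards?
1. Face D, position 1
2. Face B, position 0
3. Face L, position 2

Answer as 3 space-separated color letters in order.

After move 1 (F): F=GGGG U=WWOO R=WRWR D=RRYY L=OYOY
After move 2 (F): F=GGGG U=WWYY R=OROR D=WWYY L=OROR
After move 3 (U): U=YWYW F=ORGG R=BBOR B=ORBB L=GGOR
After move 4 (R'): R=BRBO U=YBYO F=OWGW D=WRYG B=YRWB
After move 5 (F'): F=WWOG U=YBBB R=RRWO D=GRYG L=GOOY
After move 6 (R): R=WROR U=YWBG F=WROG D=GWYY B=BRBB
After move 7 (U): U=BYGW F=WROG R=BROR B=GOBB L=WROY
Query 1: D[1] = W
Query 2: B[0] = G
Query 3: L[2] = O

Answer: W G O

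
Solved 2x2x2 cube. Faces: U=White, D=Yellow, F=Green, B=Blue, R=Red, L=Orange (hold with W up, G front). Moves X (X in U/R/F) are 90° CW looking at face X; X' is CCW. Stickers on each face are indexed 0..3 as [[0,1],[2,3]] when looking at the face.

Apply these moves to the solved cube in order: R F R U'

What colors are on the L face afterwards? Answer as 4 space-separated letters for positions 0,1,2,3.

Answer: O B O B

Derivation:
After move 1 (R): R=RRRR U=WGWG F=GYGY D=YBYB B=WBWB
After move 2 (F): F=GGYY U=WGOO R=WRGR D=RRYB L=OYOB
After move 3 (R): R=GWRR U=WGOY F=GRYB D=RWYW B=OBGB
After move 4 (U'): U=GYWO F=OYYB R=GRRR B=GWGB L=OBOB
Query: L face = OBOB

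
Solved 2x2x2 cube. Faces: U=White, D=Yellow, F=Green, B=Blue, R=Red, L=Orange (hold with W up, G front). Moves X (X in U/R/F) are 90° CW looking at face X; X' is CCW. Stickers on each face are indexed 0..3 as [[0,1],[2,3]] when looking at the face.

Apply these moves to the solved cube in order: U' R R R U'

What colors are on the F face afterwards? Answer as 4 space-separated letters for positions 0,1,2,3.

After move 1 (U'): U=WWWW F=OOGG R=GGRR B=RRBB L=BBOO
After move 2 (R): R=RGRG U=WOWG F=OYGY D=YBYR B=WRWB
After move 3 (R): R=RRGG U=WYWY F=OBGR D=YWYW B=GROB
After move 4 (R): R=GRGR U=WBWR F=OWGW D=YOYG B=YRYB
After move 5 (U'): U=BRWW F=BBGW R=OWGR B=GRYB L=YROO
Query: F face = BBGW

Answer: B B G W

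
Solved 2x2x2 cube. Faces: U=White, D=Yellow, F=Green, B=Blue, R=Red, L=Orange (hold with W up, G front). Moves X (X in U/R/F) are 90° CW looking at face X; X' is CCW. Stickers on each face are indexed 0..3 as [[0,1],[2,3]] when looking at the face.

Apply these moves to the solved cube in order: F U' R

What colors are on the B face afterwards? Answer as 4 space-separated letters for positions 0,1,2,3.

Answer: O R O B

Derivation:
After move 1 (F): F=GGGG U=WWOO R=WRWR D=RRYY L=OYOY
After move 2 (U'): U=WOWO F=OYGG R=GGWR B=WRBB L=BBOY
After move 3 (R): R=WGRG U=WYWG F=ORGY D=RBYW B=OROB
Query: B face = OROB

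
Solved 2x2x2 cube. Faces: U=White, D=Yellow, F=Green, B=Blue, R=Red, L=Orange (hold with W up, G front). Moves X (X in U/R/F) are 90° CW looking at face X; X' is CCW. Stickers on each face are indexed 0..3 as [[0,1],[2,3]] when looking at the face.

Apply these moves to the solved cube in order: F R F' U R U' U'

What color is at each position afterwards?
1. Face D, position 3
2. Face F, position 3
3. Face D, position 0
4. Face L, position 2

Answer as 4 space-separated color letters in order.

After move 1 (F): F=GGGG U=WWOO R=WRWR D=RRYY L=OYOY
After move 2 (R): R=WWRR U=WGOG F=GRGY D=RBYB B=OBWB
After move 3 (F'): F=RYGG U=WGWR R=BWRR D=YYYB L=OGOO
After move 4 (U): U=WWRG F=BWGG R=OBRR B=OGWB L=RYOO
After move 5 (R): R=RORB U=WWRG F=BYGB D=YWYO B=GGWB
After move 6 (U'): U=WGWR F=RYGB R=BYRB B=ROWB L=GGOO
After move 7 (U'): U=GRWW F=GGGB R=RYRB B=BYWB L=ROOO
Query 1: D[3] = O
Query 2: F[3] = B
Query 3: D[0] = Y
Query 4: L[2] = O

Answer: O B Y O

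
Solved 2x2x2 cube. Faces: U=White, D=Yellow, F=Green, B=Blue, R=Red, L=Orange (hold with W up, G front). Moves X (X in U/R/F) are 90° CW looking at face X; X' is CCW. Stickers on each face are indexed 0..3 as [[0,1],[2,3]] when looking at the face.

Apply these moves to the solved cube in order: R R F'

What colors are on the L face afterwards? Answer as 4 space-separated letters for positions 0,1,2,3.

Answer: O Y O W

Derivation:
After move 1 (R): R=RRRR U=WGWG F=GYGY D=YBYB B=WBWB
After move 2 (R): R=RRRR U=WYWY F=GBGB D=YWYW B=GBGB
After move 3 (F'): F=BBGG U=WYRR R=WRYR D=OOYW L=OYOW
Query: L face = OYOW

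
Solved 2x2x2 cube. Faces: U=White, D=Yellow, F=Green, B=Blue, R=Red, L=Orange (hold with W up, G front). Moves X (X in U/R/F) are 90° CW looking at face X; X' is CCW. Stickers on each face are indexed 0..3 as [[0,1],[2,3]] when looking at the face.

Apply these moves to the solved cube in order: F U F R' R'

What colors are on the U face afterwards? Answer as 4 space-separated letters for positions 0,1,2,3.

Answer: O B Y Y

Derivation:
After move 1 (F): F=GGGG U=WWOO R=WRWR D=RRYY L=OYOY
After move 2 (U): U=OWOW F=WRGG R=BBWR B=OYBB L=GGOY
After move 3 (F): F=GWGR U=OWYG R=OBWR D=WBYY L=GROR
After move 4 (R'): R=BROW U=OBYO F=GWGG D=WWYR B=YYBB
After move 5 (R'): R=RWBO U=OBYY F=GBGO D=WWYG B=RYWB
Query: U face = OBYY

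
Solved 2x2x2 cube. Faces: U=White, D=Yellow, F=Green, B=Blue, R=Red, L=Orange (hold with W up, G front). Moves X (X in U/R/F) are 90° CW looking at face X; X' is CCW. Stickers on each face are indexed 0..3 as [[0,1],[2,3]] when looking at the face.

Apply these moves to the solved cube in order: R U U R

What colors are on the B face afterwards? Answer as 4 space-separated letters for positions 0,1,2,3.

After move 1 (R): R=RRRR U=WGWG F=GYGY D=YBYB B=WBWB
After move 2 (U): U=WWGG F=RRGY R=WBRR B=OOWB L=GYOO
After move 3 (U): U=GWGW F=WBGY R=OORR B=GYWB L=RROO
After move 4 (R): R=RORO U=GBGY F=WBGB D=YWYG B=WYWB
Query: B face = WYWB

Answer: W Y W B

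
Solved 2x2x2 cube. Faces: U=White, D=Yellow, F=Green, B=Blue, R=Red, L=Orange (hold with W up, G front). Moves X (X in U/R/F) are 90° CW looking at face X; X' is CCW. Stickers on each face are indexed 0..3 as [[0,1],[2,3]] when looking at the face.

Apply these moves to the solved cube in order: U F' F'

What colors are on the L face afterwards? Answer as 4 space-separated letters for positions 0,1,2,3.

Answer: G R O B

Derivation:
After move 1 (U): U=WWWW F=RRGG R=BBRR B=OOBB L=GGOO
After move 2 (F'): F=RGRG U=WWBR R=YBYR D=GOYY L=GWOW
After move 3 (F'): F=GGRR U=WWYY R=OBGR D=WWYY L=GROB
Query: L face = GROB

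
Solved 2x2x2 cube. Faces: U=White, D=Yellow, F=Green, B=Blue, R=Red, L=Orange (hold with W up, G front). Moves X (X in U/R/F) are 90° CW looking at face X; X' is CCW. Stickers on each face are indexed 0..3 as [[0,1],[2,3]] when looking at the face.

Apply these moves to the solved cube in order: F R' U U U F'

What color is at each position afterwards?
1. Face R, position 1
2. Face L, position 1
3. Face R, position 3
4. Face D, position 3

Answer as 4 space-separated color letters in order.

After move 1 (F): F=GGGG U=WWOO R=WRWR D=RRYY L=OYOY
After move 2 (R'): R=RRWW U=WBOB F=GWGO D=RGYG B=YBRB
After move 3 (U): U=OWBB F=RRGO R=YBWW B=OYRB L=GWOY
After move 4 (U): U=BOBW F=YBGO R=OYWW B=GWRB L=RROY
After move 5 (U): U=BBWO F=OYGO R=GWWW B=RRRB L=YBOY
After move 6 (F'): F=YOOG U=BBGW R=GWRW D=BYYG L=YOOW
Query 1: R[1] = W
Query 2: L[1] = O
Query 3: R[3] = W
Query 4: D[3] = G

Answer: W O W G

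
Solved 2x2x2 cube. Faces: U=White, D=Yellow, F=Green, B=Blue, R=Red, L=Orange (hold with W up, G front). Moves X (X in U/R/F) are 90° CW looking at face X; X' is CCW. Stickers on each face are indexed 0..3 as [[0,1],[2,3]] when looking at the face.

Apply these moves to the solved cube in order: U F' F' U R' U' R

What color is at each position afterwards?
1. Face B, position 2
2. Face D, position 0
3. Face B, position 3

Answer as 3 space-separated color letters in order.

After move 1 (U): U=WWWW F=RRGG R=BBRR B=OOBB L=GGOO
After move 2 (F'): F=RGRG U=WWBR R=YBYR D=GOYY L=GWOW
After move 3 (F'): F=GGRR U=WWYY R=OBGR D=WWYY L=GROB
After move 4 (U): U=YWYW F=OBRR R=OOGR B=GRBB L=GGOB
After move 5 (R'): R=OROG U=YBYG F=OWRW D=WBYR B=YRWB
After move 6 (U'): U=BGYY F=GGRW R=OWOG B=ORWB L=YROB
After move 7 (R): R=OOGW U=BGYW F=GBRR D=WWYO B=YRGB
Query 1: B[2] = G
Query 2: D[0] = W
Query 3: B[3] = B

Answer: G W B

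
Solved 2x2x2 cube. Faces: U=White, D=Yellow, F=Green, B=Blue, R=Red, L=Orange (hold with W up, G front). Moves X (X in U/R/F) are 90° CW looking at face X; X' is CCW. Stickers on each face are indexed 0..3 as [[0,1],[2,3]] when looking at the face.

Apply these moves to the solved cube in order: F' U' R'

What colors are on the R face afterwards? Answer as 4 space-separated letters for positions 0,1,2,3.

Answer: G R G Y

Derivation:
After move 1 (F'): F=GGGG U=WWRR R=YRYR D=OOYY L=OWOW
After move 2 (U'): U=WRWR F=OWGG R=GGYR B=YRBB L=BBOW
After move 3 (R'): R=GRGY U=WBWY F=ORGR D=OWYG B=YROB
Query: R face = GRGY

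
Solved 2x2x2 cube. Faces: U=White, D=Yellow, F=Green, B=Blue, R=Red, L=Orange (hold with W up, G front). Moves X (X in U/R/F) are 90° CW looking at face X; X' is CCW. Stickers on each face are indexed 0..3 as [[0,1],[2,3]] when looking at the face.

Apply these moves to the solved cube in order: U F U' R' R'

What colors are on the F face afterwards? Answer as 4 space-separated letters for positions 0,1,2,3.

After move 1 (U): U=WWWW F=RRGG R=BBRR B=OOBB L=GGOO
After move 2 (F): F=GRGR U=WWOG R=WBWR D=RBYY L=GYOY
After move 3 (U'): U=WGWO F=GYGR R=GRWR B=WBBB L=OOOY
After move 4 (R'): R=RRGW U=WBWW F=GGGO D=RYYR B=YBBB
After move 5 (R'): R=RWRG U=WBWY F=GBGW D=RGYO B=RBYB
Query: F face = GBGW

Answer: G B G W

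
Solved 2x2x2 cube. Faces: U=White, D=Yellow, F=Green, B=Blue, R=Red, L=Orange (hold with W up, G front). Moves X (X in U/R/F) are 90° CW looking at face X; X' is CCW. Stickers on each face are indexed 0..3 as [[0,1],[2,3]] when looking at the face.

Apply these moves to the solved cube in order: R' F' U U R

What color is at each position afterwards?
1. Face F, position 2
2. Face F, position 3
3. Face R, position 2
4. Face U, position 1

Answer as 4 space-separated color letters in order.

After move 1 (R'): R=RRRR U=WBWB F=GWGW D=YGYG B=YBYB
After move 2 (F'): F=WWGG U=WBRR R=GRYR D=OOYG L=OBOW
After move 3 (U): U=RWRB F=GRGG R=YBYR B=OBYB L=WWOW
After move 4 (U): U=RRBW F=YBGG R=OBYR B=WWYB L=GROW
After move 5 (R): R=YORB U=RBBG F=YOGG D=OYYW B=WWRB
Query 1: F[2] = G
Query 2: F[3] = G
Query 3: R[2] = R
Query 4: U[1] = B

Answer: G G R B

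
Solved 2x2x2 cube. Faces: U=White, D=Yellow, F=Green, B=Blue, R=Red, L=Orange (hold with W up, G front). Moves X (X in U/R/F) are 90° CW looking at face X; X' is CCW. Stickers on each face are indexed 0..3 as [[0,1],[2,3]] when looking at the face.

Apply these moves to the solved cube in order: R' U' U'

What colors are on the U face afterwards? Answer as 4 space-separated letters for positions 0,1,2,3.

Answer: B W B W

Derivation:
After move 1 (R'): R=RRRR U=WBWB F=GWGW D=YGYG B=YBYB
After move 2 (U'): U=BBWW F=OOGW R=GWRR B=RRYB L=YBOO
After move 3 (U'): U=BWBW F=YBGW R=OORR B=GWYB L=RROO
Query: U face = BWBW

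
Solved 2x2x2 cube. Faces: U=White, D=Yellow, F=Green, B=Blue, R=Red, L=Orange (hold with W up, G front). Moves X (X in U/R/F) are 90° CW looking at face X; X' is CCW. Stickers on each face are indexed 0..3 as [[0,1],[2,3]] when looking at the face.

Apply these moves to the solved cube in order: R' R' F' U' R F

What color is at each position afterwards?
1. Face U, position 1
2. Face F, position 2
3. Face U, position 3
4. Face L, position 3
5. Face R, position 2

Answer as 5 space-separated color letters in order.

After move 1 (R'): R=RRRR U=WBWB F=GWGW D=YGYG B=YBYB
After move 2 (R'): R=RRRR U=WYWY F=GBGB D=YWYW B=GBGB
After move 3 (F'): F=BBGG U=WYRR R=WRYR D=OOYW L=OYOW
After move 4 (U'): U=YRWR F=OYGG R=BBYR B=WRGB L=GBOW
After move 5 (R): R=YBRB U=YYWG F=OOGW D=OGYW B=RRRB
After move 6 (F): F=GOWO U=YYWB R=WBGB D=RYYW L=GOOG
Query 1: U[1] = Y
Query 2: F[2] = W
Query 3: U[3] = B
Query 4: L[3] = G
Query 5: R[2] = G

Answer: Y W B G G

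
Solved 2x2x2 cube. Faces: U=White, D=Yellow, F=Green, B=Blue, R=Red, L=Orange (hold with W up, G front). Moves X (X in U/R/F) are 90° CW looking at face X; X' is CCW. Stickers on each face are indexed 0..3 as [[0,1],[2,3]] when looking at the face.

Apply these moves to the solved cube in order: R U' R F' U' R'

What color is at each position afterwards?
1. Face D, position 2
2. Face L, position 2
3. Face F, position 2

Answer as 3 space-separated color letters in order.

After move 1 (R): R=RRRR U=WGWG F=GYGY D=YBYB B=WBWB
After move 2 (U'): U=GGWW F=OOGY R=GYRR B=RRWB L=WBOO
After move 3 (R): R=RGRY U=GOWY F=OBGB D=YWYR B=WRGB
After move 4 (F'): F=BBOG U=GORR R=WGYY D=BOYR L=WYOW
After move 5 (U'): U=ORGR F=WYOG R=BBYY B=WGGB L=WROW
After move 6 (R'): R=BYBY U=OGGW F=WROR D=BYYG B=RGOB
Query 1: D[2] = Y
Query 2: L[2] = O
Query 3: F[2] = O

Answer: Y O O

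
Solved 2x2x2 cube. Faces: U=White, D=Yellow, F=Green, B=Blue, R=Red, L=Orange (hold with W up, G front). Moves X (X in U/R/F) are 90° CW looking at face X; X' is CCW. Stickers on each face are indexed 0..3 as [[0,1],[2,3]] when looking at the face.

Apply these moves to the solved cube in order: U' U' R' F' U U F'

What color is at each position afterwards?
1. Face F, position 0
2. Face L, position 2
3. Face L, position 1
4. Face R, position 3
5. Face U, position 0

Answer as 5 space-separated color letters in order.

After move 1 (U'): U=WWWW F=OOGG R=GGRR B=RRBB L=BBOO
After move 2 (U'): U=WWWW F=BBGG R=OORR B=GGBB L=RROO
After move 3 (R'): R=OROR U=WBWG F=BWGW D=YBYG B=YGYB
After move 4 (F'): F=WWBG U=WBOO R=BRYR D=ROYG L=RGOW
After move 5 (U): U=OWOB F=BRBG R=YGYR B=RGYB L=WWOW
After move 6 (U): U=OOBW F=YGBG R=RGYR B=WWYB L=BROW
After move 7 (F'): F=GGYB U=OORY R=OGRR D=RWYG L=BWOB
Query 1: F[0] = G
Query 2: L[2] = O
Query 3: L[1] = W
Query 4: R[3] = R
Query 5: U[0] = O

Answer: G O W R O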